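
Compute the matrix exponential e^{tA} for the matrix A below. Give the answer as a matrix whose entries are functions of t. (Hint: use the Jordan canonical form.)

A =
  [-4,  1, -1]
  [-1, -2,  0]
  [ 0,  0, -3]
e^{tA} =
  [-t*exp(-3*t) + exp(-3*t), t*exp(-3*t), t^2*exp(-3*t)/2 - t*exp(-3*t)]
  [-t*exp(-3*t), t*exp(-3*t) + exp(-3*t), t^2*exp(-3*t)/2]
  [0, 0, exp(-3*t)]

Strategy: write A = P · J · P⁻¹ where J is a Jordan canonical form, so e^{tA} = P · e^{tJ} · P⁻¹, and e^{tJ} can be computed block-by-block.

A has Jordan form
J =
  [-3,  1,  0]
  [ 0, -3,  1]
  [ 0,  0, -3]
(up to reordering of blocks).

Per-block formulas:
  For a 3×3 Jordan block J_3(-3): exp(t · J_3(-3)) = e^(-3t)·(I + t·N + (t^2/2)·N^2), where N is the 3×3 nilpotent shift.

After assembling e^{tJ} and conjugating by P, we get:

e^{tA} =
  [-t*exp(-3*t) + exp(-3*t), t*exp(-3*t), t^2*exp(-3*t)/2 - t*exp(-3*t)]
  [-t*exp(-3*t), t*exp(-3*t) + exp(-3*t), t^2*exp(-3*t)/2]
  [0, 0, exp(-3*t)]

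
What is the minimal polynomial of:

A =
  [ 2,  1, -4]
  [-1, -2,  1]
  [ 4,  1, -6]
x^3 + 6*x^2 + 12*x + 8

The characteristic polynomial is χ_A(x) = (x + 2)^3, so the eigenvalues are known. The minimal polynomial is
  m_A(x) = Π_λ (x − λ)^{k_λ}
where k_λ is the size of the *largest* Jordan block for λ (equivalently, the smallest k with (A − λI)^k v = 0 for every generalised eigenvector v of λ).

  λ = -2: largest Jordan block has size 3, contributing (x + 2)^3

So m_A(x) = (x + 2)^3 = x^3 + 6*x^2 + 12*x + 8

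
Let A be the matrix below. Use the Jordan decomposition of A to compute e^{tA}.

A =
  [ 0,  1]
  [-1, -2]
e^{tA} =
  [t*exp(-t) + exp(-t), t*exp(-t)]
  [-t*exp(-t), -t*exp(-t) + exp(-t)]

Strategy: write A = P · J · P⁻¹ where J is a Jordan canonical form, so e^{tA} = P · e^{tJ} · P⁻¹, and e^{tJ} can be computed block-by-block.

A has Jordan form
J =
  [-1,  1]
  [ 0, -1]
(up to reordering of blocks).

Per-block formulas:
  For a 2×2 Jordan block J_2(-1): exp(t · J_2(-1)) = e^(-1t)·(I + t·N), where N is the 2×2 nilpotent shift.

After assembling e^{tJ} and conjugating by P, we get:

e^{tA} =
  [t*exp(-t) + exp(-t), t*exp(-t)]
  [-t*exp(-t), -t*exp(-t) + exp(-t)]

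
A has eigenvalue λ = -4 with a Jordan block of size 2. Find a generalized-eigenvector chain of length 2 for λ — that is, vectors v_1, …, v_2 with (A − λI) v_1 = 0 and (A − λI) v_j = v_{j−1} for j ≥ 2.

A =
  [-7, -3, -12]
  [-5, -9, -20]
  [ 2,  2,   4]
A Jordan chain for λ = -4 of length 2:
v_1 = (-3, -5, 2)ᵀ
v_2 = (1, 0, 0)ᵀ

Let N = A − (-4)·I. We want v_2 with N^2 v_2 = 0 but N^1 v_2 ≠ 0; then v_{j-1} := N · v_j for j = 2, …, 2.

Pick v_2 = (1, 0, 0)ᵀ.
Then v_1 = N · v_2 = (-3, -5, 2)ᵀ.

Sanity check: (A − (-4)·I) v_1 = (0, 0, 0)ᵀ = 0. ✓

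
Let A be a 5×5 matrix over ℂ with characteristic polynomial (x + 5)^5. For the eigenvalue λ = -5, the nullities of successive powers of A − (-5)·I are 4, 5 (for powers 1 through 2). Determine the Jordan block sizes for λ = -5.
Block sizes for λ = -5: [2, 1, 1, 1]

From the dimensions of kernels of powers, the number of Jordan blocks of size at least j is d_j − d_{j−1} where d_j = dim ker(N^j) (with d_0 = 0). Computing the differences gives [4, 1].
The number of blocks of size exactly k is (#blocks of size ≥ k) − (#blocks of size ≥ k + 1), so the partition is: 3 block(s) of size 1, 1 block(s) of size 2.
In nonincreasing order the block sizes are [2, 1, 1, 1].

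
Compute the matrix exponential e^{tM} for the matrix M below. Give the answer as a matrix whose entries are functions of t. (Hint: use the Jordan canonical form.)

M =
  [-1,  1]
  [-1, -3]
e^{tM} =
  [t*exp(-2*t) + exp(-2*t), t*exp(-2*t)]
  [-t*exp(-2*t), -t*exp(-2*t) + exp(-2*t)]

Strategy: write M = P · J · P⁻¹ where J is a Jordan canonical form, so e^{tM} = P · e^{tJ} · P⁻¹, and e^{tJ} can be computed block-by-block.

M has Jordan form
J =
  [-2,  1]
  [ 0, -2]
(up to reordering of blocks).

Per-block formulas:
  For a 2×2 Jordan block J_2(-2): exp(t · J_2(-2)) = e^(-2t)·(I + t·N), where N is the 2×2 nilpotent shift.

After assembling e^{tJ} and conjugating by P, we get:

e^{tM} =
  [t*exp(-2*t) + exp(-2*t), t*exp(-2*t)]
  [-t*exp(-2*t), -t*exp(-2*t) + exp(-2*t)]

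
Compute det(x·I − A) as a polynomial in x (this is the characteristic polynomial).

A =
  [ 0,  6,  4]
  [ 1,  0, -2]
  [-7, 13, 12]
x^3 - 12*x^2 + 48*x - 64

Expanding det(x·I − A) (e.g. by cofactor expansion or by noting that A is similar to its Jordan form J, which has the same characteristic polynomial as A) gives
  χ_A(x) = x^3 - 12*x^2 + 48*x - 64
which factors as (x - 4)^3. The eigenvalues (with algebraic multiplicities) are λ = 4 with multiplicity 3.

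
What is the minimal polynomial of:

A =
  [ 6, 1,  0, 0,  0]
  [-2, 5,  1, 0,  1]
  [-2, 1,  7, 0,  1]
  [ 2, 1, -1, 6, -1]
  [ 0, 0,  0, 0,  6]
x^3 - 18*x^2 + 108*x - 216

The characteristic polynomial is χ_A(x) = (x - 6)^5, so the eigenvalues are known. The minimal polynomial is
  m_A(x) = Π_λ (x − λ)^{k_λ}
where k_λ is the size of the *largest* Jordan block for λ (equivalently, the smallest k with (A − λI)^k v = 0 for every generalised eigenvector v of λ).

  λ = 6: largest Jordan block has size 3, contributing (x − 6)^3

So m_A(x) = (x - 6)^3 = x^3 - 18*x^2 + 108*x - 216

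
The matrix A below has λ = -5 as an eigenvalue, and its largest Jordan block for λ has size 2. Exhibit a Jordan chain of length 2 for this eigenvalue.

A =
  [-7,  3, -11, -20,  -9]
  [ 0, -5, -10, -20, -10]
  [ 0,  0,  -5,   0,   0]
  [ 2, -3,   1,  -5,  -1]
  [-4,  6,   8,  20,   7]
A Jordan chain for λ = -5 of length 2:
v_1 = (-2, 0, 0, 2, -4)ᵀ
v_2 = (1, 0, 0, 0, 0)ᵀ

Let N = A − (-5)·I. We want v_2 with N^2 v_2 = 0 but N^1 v_2 ≠ 0; then v_{j-1} := N · v_j for j = 2, …, 2.

Pick v_2 = (1, 0, 0, 0, 0)ᵀ.
Then v_1 = N · v_2 = (-2, 0, 0, 2, -4)ᵀ.

Sanity check: (A − (-5)·I) v_1 = (0, 0, 0, 0, 0)ᵀ = 0. ✓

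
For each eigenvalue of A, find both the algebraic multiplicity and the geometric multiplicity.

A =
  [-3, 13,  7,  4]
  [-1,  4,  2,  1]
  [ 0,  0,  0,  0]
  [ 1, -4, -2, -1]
λ = 0: alg = 4, geom = 2

Step 1 — factor the characteristic polynomial to read off the algebraic multiplicities:
  χ_A(x) = x^4

Step 2 — compute geometric multiplicities via the rank-nullity identity g(λ) = n − rank(A − λI):
  rank(A − (0)·I) = 2, so dim ker(A − (0)·I) = n − 2 = 2

Summary:
  λ = 0: algebraic multiplicity = 4, geometric multiplicity = 2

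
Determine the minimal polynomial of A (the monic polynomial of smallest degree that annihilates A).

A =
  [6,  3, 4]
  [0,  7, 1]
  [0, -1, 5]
x^3 - 18*x^2 + 108*x - 216

The characteristic polynomial is χ_A(x) = (x - 6)^3, so the eigenvalues are known. The minimal polynomial is
  m_A(x) = Π_λ (x − λ)^{k_λ}
where k_λ is the size of the *largest* Jordan block for λ (equivalently, the smallest k with (A − λI)^k v = 0 for every generalised eigenvector v of λ).

  λ = 6: largest Jordan block has size 3, contributing (x − 6)^3

So m_A(x) = (x - 6)^3 = x^3 - 18*x^2 + 108*x - 216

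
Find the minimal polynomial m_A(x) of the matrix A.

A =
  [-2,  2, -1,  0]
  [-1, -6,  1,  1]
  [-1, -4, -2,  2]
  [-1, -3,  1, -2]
x^2 + 6*x + 9

The characteristic polynomial is χ_A(x) = (x + 3)^4, so the eigenvalues are known. The minimal polynomial is
  m_A(x) = Π_λ (x − λ)^{k_λ}
where k_λ is the size of the *largest* Jordan block for λ (equivalently, the smallest k with (A − λI)^k v = 0 for every generalised eigenvector v of λ).

  λ = -3: largest Jordan block has size 2, contributing (x + 3)^2

So m_A(x) = (x + 3)^2 = x^2 + 6*x + 9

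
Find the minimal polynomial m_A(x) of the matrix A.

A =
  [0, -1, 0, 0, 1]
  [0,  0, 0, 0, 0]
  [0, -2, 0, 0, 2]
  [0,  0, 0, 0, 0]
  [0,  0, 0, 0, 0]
x^2

The characteristic polynomial is χ_A(x) = x^5, so the eigenvalues are known. The minimal polynomial is
  m_A(x) = Π_λ (x − λ)^{k_λ}
where k_λ is the size of the *largest* Jordan block for λ (equivalently, the smallest k with (A − λI)^k v = 0 for every generalised eigenvector v of λ).

  λ = 0: largest Jordan block has size 2, contributing (x − 0)^2

So m_A(x) = x^2 = x^2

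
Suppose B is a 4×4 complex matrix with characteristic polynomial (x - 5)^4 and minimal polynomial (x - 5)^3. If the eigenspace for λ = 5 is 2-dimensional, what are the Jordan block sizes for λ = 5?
Block sizes for λ = 5: [3, 1]

Step 1 — from the characteristic polynomial, algebraic multiplicity of λ = 5 is 4. From dim ker(B − (5)·I) = 2, there are exactly 2 Jordan blocks for λ = 5.
Step 2 — from the minimal polynomial, the factor (x − 5)^3 tells us the largest block for λ = 5 has size 3.
Step 3 — with total size 4, 2 blocks, and largest block 3, the block sizes (in nonincreasing order) are [3, 1].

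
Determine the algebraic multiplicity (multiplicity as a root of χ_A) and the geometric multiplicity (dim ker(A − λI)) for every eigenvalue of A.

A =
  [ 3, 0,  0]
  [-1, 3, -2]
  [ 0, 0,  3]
λ = 3: alg = 3, geom = 2

Step 1 — factor the characteristic polynomial to read off the algebraic multiplicities:
  χ_A(x) = (x - 3)^3

Step 2 — compute geometric multiplicities via the rank-nullity identity g(λ) = n − rank(A − λI):
  rank(A − (3)·I) = 1, so dim ker(A − (3)·I) = n − 1 = 2

Summary:
  λ = 3: algebraic multiplicity = 3, geometric multiplicity = 2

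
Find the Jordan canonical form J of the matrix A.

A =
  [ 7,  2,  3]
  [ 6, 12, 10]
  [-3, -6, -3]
J_1(4) ⊕ J_2(6)

The characteristic polynomial is
  det(x·I − A) = x^3 - 16*x^2 + 84*x - 144 = (x - 6)^2*(x - 4)

Eigenvalues and multiplicities (the geometric multiplicity of λ is n − rank(A − λI), which equals the number of Jordan blocks for λ):
  λ = 4: algebraic multiplicity = 1, geometric multiplicity = 1
  λ = 6: algebraic multiplicity = 2, geometric multiplicity = 1

Determining the block sizes for each eigenvalue:
  λ = 4: one block (gm = 1), so the single block has size am = 1 → block sizes [1]
  λ = 6: one block (gm = 1), so the single block has size am = 2 → block sizes [2]

Assembling the blocks gives a Jordan form
J =
  [4, 0, 0]
  [0, 6, 1]
  [0, 0, 6]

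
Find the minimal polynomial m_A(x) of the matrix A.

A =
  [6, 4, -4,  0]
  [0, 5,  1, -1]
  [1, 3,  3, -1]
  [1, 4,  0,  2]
x^2 - 8*x + 16

The characteristic polynomial is χ_A(x) = (x - 4)^4, so the eigenvalues are known. The minimal polynomial is
  m_A(x) = Π_λ (x − λ)^{k_λ}
where k_λ is the size of the *largest* Jordan block for λ (equivalently, the smallest k with (A − λI)^k v = 0 for every generalised eigenvector v of λ).

  λ = 4: largest Jordan block has size 2, contributing (x − 4)^2

So m_A(x) = (x - 4)^2 = x^2 - 8*x + 16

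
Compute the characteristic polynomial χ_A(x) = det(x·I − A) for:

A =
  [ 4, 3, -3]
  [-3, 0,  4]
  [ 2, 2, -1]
x^3 - 3*x^2 + 3*x - 1

Expanding det(x·I − A) (e.g. by cofactor expansion or by noting that A is similar to its Jordan form J, which has the same characteristic polynomial as A) gives
  χ_A(x) = x^3 - 3*x^2 + 3*x - 1
which factors as (x - 1)^3. The eigenvalues (with algebraic multiplicities) are λ = 1 with multiplicity 3.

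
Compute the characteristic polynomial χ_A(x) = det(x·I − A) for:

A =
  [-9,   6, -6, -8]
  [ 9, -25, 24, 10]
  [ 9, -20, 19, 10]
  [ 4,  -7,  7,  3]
x^4 + 12*x^3 + 46*x^2 + 60*x + 25

Expanding det(x·I − A) (e.g. by cofactor expansion or by noting that A is similar to its Jordan form J, which has the same characteristic polynomial as A) gives
  χ_A(x) = x^4 + 12*x^3 + 46*x^2 + 60*x + 25
which factors as (x + 1)^2*(x + 5)^2. The eigenvalues (with algebraic multiplicities) are λ = -5 with multiplicity 2, λ = -1 with multiplicity 2.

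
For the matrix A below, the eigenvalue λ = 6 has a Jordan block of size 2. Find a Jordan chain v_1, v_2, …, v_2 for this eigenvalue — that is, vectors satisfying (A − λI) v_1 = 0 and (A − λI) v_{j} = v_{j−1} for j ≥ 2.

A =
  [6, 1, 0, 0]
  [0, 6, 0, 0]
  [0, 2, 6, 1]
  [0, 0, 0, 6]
A Jordan chain for λ = 6 of length 2:
v_1 = (1, 0, 2, 0)ᵀ
v_2 = (0, 1, 0, 0)ᵀ

Let N = A − (6)·I. We want v_2 with N^2 v_2 = 0 but N^1 v_2 ≠ 0; then v_{j-1} := N · v_j for j = 2, …, 2.

Pick v_2 = (0, 1, 0, 0)ᵀ.
Then v_1 = N · v_2 = (1, 0, 2, 0)ᵀ.

Sanity check: (A − (6)·I) v_1 = (0, 0, 0, 0)ᵀ = 0. ✓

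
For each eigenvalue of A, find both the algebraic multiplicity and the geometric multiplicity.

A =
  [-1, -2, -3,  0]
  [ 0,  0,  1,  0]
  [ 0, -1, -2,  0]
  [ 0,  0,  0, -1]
λ = -1: alg = 4, geom = 2

Step 1 — factor the characteristic polynomial to read off the algebraic multiplicities:
  χ_A(x) = (x + 1)^4

Step 2 — compute geometric multiplicities via the rank-nullity identity g(λ) = n − rank(A − λI):
  rank(A − (-1)·I) = 2, so dim ker(A − (-1)·I) = n − 2 = 2

Summary:
  λ = -1: algebraic multiplicity = 4, geometric multiplicity = 2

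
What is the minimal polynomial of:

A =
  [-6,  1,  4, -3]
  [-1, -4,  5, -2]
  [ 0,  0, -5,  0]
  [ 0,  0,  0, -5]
x^3 + 15*x^2 + 75*x + 125

The characteristic polynomial is χ_A(x) = (x + 5)^4, so the eigenvalues are known. The minimal polynomial is
  m_A(x) = Π_λ (x − λ)^{k_λ}
where k_λ is the size of the *largest* Jordan block for λ (equivalently, the smallest k with (A − λI)^k v = 0 for every generalised eigenvector v of λ).

  λ = -5: largest Jordan block has size 3, contributing (x + 5)^3

So m_A(x) = (x + 5)^3 = x^3 + 15*x^2 + 75*x + 125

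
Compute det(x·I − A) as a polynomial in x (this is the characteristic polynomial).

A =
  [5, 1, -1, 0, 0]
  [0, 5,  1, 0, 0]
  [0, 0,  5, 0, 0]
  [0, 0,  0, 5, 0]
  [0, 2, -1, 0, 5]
x^5 - 25*x^4 + 250*x^3 - 1250*x^2 + 3125*x - 3125

Expanding det(x·I − A) (e.g. by cofactor expansion or by noting that A is similar to its Jordan form J, which has the same characteristic polynomial as A) gives
  χ_A(x) = x^5 - 25*x^4 + 250*x^3 - 1250*x^2 + 3125*x - 3125
which factors as (x - 5)^5. The eigenvalues (with algebraic multiplicities) are λ = 5 with multiplicity 5.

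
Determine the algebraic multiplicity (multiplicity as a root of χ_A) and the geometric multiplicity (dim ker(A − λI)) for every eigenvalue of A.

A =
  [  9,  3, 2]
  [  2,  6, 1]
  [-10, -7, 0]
λ = 5: alg = 3, geom = 1

Step 1 — factor the characteristic polynomial to read off the algebraic multiplicities:
  χ_A(x) = (x - 5)^3

Step 2 — compute geometric multiplicities via the rank-nullity identity g(λ) = n − rank(A − λI):
  rank(A − (5)·I) = 2, so dim ker(A − (5)·I) = n − 2 = 1

Summary:
  λ = 5: algebraic multiplicity = 3, geometric multiplicity = 1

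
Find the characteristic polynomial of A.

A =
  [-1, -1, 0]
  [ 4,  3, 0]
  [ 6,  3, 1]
x^3 - 3*x^2 + 3*x - 1

Expanding det(x·I − A) (e.g. by cofactor expansion or by noting that A is similar to its Jordan form J, which has the same characteristic polynomial as A) gives
  χ_A(x) = x^3 - 3*x^2 + 3*x - 1
which factors as (x - 1)^3. The eigenvalues (with algebraic multiplicities) are λ = 1 with multiplicity 3.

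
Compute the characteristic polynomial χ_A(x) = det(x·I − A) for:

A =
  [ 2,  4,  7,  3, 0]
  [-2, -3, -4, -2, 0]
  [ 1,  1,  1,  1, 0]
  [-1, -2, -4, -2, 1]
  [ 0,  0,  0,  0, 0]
x^5 + 2*x^4 + x^3

Expanding det(x·I − A) (e.g. by cofactor expansion or by noting that A is similar to its Jordan form J, which has the same characteristic polynomial as A) gives
  χ_A(x) = x^5 + 2*x^4 + x^3
which factors as x^3*(x + 1)^2. The eigenvalues (with algebraic multiplicities) are λ = -1 with multiplicity 2, λ = 0 with multiplicity 3.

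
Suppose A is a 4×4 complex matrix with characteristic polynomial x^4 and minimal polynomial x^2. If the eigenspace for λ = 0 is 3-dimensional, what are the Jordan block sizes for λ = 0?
Block sizes for λ = 0: [2, 1, 1]

Step 1 — from the characteristic polynomial, algebraic multiplicity of λ = 0 is 4. From dim ker(A − (0)·I) = 3, there are exactly 3 Jordan blocks for λ = 0.
Step 2 — from the minimal polynomial, the factor (x − 0)^2 tells us the largest block for λ = 0 has size 2.
Step 3 — with total size 4, 3 blocks, and largest block 2, the block sizes (in nonincreasing order) are [2, 1, 1].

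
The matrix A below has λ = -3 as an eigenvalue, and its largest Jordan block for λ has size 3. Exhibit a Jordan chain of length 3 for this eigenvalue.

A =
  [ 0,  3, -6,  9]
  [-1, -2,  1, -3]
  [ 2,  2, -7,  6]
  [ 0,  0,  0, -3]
A Jordan chain for λ = -3 of length 3:
v_1 = (-6, -2, -4, 0)ᵀ
v_2 = (3, -1, 2, 0)ᵀ
v_3 = (1, 0, 0, 0)ᵀ

Let N = A − (-3)·I. We want v_3 with N^3 v_3 = 0 but N^2 v_3 ≠ 0; then v_{j-1} := N · v_j for j = 3, …, 2.

Pick v_3 = (1, 0, 0, 0)ᵀ.
Then v_2 = N · v_3 = (3, -1, 2, 0)ᵀ.
Then v_1 = N · v_2 = (-6, -2, -4, 0)ᵀ.

Sanity check: (A − (-3)·I) v_1 = (0, 0, 0, 0)ᵀ = 0. ✓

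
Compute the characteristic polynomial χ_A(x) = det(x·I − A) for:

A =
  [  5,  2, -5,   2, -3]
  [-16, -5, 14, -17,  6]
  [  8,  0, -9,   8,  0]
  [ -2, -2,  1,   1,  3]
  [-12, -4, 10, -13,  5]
x^5 + 3*x^4 - 13*x^3 - 11*x^2 + 24*x + 20

Expanding det(x·I − A) (e.g. by cofactor expansion or by noting that A is similar to its Jordan form J, which has the same characteristic polynomial as A) gives
  χ_A(x) = x^5 + 3*x^4 - 13*x^3 - 11*x^2 + 24*x + 20
which factors as (x - 2)^2*(x + 1)^2*(x + 5). The eigenvalues (with algebraic multiplicities) are λ = -5 with multiplicity 1, λ = -1 with multiplicity 2, λ = 2 with multiplicity 2.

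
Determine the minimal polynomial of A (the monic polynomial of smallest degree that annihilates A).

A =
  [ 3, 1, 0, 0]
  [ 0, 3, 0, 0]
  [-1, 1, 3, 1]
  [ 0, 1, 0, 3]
x^2 - 6*x + 9

The characteristic polynomial is χ_A(x) = (x - 3)^4, so the eigenvalues are known. The minimal polynomial is
  m_A(x) = Π_λ (x − λ)^{k_λ}
where k_λ is the size of the *largest* Jordan block for λ (equivalently, the smallest k with (A − λI)^k v = 0 for every generalised eigenvector v of λ).

  λ = 3: largest Jordan block has size 2, contributing (x − 3)^2

So m_A(x) = (x - 3)^2 = x^2 - 6*x + 9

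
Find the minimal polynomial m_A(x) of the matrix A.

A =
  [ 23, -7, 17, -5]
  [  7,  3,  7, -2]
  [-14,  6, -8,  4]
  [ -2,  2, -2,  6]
x^3 - 18*x^2 + 108*x - 216

The characteristic polynomial is χ_A(x) = (x - 6)^4, so the eigenvalues are known. The minimal polynomial is
  m_A(x) = Π_λ (x − λ)^{k_λ}
where k_λ is the size of the *largest* Jordan block for λ (equivalently, the smallest k with (A − λI)^k v = 0 for every generalised eigenvector v of λ).

  λ = 6: largest Jordan block has size 3, contributing (x − 6)^3

So m_A(x) = (x - 6)^3 = x^3 - 18*x^2 + 108*x - 216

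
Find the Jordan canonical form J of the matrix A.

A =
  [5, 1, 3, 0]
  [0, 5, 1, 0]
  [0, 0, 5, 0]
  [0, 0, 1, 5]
J_3(5) ⊕ J_1(5)

The characteristic polynomial is
  det(x·I − A) = x^4 - 20*x^3 + 150*x^2 - 500*x + 625 = (x - 5)^4

Eigenvalues and multiplicities (the geometric multiplicity of λ is n − rank(A − λI), which equals the number of Jordan blocks for λ):
  λ = 5: algebraic multiplicity = 4, geometric multiplicity = 2

Determining the block sizes for each eigenvalue:
  λ = 5: with am = 4 and gm = 2, the partition is not yet determined (e.g. several partitions of 4 into 2 parts exist). Let N = A − (5)·I. Computing rank(N^1) = 2, rank(N^2) = 1, rank(N^3) = 0; the number of blocks of size ≥ j is rank(N^{j−1}) − rank(N^j), giving [2, 1, 1]. So we have 1 block(s) of size 3, 1 block(s) of size 1 → block sizes [3, 1]

Assembling the blocks gives a Jordan form
J =
  [5, 1, 0, 0]
  [0, 5, 1, 0]
  [0, 0, 5, 0]
  [0, 0, 0, 5]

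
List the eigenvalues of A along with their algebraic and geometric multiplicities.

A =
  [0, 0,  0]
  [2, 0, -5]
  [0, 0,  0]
λ = 0: alg = 3, geom = 2

Step 1 — factor the characteristic polynomial to read off the algebraic multiplicities:
  χ_A(x) = x^3

Step 2 — compute geometric multiplicities via the rank-nullity identity g(λ) = n − rank(A − λI):
  rank(A − (0)·I) = 1, so dim ker(A − (0)·I) = n − 1 = 2

Summary:
  λ = 0: algebraic multiplicity = 3, geometric multiplicity = 2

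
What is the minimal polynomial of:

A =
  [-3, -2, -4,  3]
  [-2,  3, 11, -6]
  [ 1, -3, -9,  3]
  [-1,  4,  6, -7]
x^3 + 12*x^2 + 48*x + 64

The characteristic polynomial is χ_A(x) = (x + 4)^4, so the eigenvalues are known. The minimal polynomial is
  m_A(x) = Π_λ (x − λ)^{k_λ}
where k_λ is the size of the *largest* Jordan block for λ (equivalently, the smallest k with (A − λI)^k v = 0 for every generalised eigenvector v of λ).

  λ = -4: largest Jordan block has size 3, contributing (x + 4)^3

So m_A(x) = (x + 4)^3 = x^3 + 12*x^2 + 48*x + 64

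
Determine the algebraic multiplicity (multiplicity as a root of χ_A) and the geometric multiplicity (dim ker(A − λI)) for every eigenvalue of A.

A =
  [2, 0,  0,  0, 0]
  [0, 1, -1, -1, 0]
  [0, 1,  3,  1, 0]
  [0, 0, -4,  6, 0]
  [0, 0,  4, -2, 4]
λ = 2: alg = 2, geom = 2; λ = 4: alg = 3, geom = 2

Step 1 — factor the characteristic polynomial to read off the algebraic multiplicities:
  χ_A(x) = (x - 4)^3*(x - 2)^2

Step 2 — compute geometric multiplicities via the rank-nullity identity g(λ) = n − rank(A − λI):
  rank(A − (2)·I) = 3, so dim ker(A − (2)·I) = n − 3 = 2
  rank(A − (4)·I) = 3, so dim ker(A − (4)·I) = n − 3 = 2

Summary:
  λ = 2: algebraic multiplicity = 2, geometric multiplicity = 2
  λ = 4: algebraic multiplicity = 3, geometric multiplicity = 2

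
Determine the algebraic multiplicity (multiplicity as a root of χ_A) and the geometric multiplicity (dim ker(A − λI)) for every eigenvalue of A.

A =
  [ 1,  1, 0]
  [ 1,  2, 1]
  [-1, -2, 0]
λ = 1: alg = 3, geom = 1

Step 1 — factor the characteristic polynomial to read off the algebraic multiplicities:
  χ_A(x) = (x - 1)^3

Step 2 — compute geometric multiplicities via the rank-nullity identity g(λ) = n − rank(A − λI):
  rank(A − (1)·I) = 2, so dim ker(A − (1)·I) = n − 2 = 1

Summary:
  λ = 1: algebraic multiplicity = 3, geometric multiplicity = 1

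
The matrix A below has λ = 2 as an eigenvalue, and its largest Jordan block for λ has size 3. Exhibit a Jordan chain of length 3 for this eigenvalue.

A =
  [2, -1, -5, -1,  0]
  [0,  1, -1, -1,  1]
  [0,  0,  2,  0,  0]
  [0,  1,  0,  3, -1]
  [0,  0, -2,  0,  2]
A Jordan chain for λ = 2 of length 3:
v_1 = (1, -1, 0, 1, 0)ᵀ
v_2 = (-5, -1, 0, 0, -2)ᵀ
v_3 = (0, 0, 1, 0, 0)ᵀ

Let N = A − (2)·I. We want v_3 with N^3 v_3 = 0 but N^2 v_3 ≠ 0; then v_{j-1} := N · v_j for j = 3, …, 2.

Pick v_3 = (0, 0, 1, 0, 0)ᵀ.
Then v_2 = N · v_3 = (-5, -1, 0, 0, -2)ᵀ.
Then v_1 = N · v_2 = (1, -1, 0, 1, 0)ᵀ.

Sanity check: (A − (2)·I) v_1 = (0, 0, 0, 0, 0)ᵀ = 0. ✓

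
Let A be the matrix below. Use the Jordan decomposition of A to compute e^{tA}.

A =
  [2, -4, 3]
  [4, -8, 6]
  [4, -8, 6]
e^{tA} =
  [2*t + 1, -4*t, 3*t]
  [4*t, 1 - 8*t, 6*t]
  [4*t, -8*t, 6*t + 1]

Strategy: write A = P · J · P⁻¹ where J is a Jordan canonical form, so e^{tA} = P · e^{tJ} · P⁻¹, and e^{tJ} can be computed block-by-block.

A has Jordan form
J =
  [0, 1, 0]
  [0, 0, 0]
  [0, 0, 0]
(up to reordering of blocks).

Per-block formulas:
  For a 1×1 block at λ = 0: exp(t · [0]) = [e^(0t)].
  For a 2×2 Jordan block J_2(0): exp(t · J_2(0)) = e^(0t)·(I + t·N), where N is the 2×2 nilpotent shift.

After assembling e^{tJ} and conjugating by P, we get:

e^{tA} =
  [2*t + 1, -4*t, 3*t]
  [4*t, 1 - 8*t, 6*t]
  [4*t, -8*t, 6*t + 1]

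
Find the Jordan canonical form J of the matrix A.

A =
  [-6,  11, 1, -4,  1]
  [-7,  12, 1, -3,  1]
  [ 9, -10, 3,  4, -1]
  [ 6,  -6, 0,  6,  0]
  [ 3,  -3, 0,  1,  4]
J_1(3) ⊕ J_3(4) ⊕ J_1(4)

The characteristic polynomial is
  det(x·I − A) = x^5 - 19*x^4 + 144*x^3 - 544*x^2 + 1024*x - 768 = (x - 4)^4*(x - 3)

Eigenvalues and multiplicities (the geometric multiplicity of λ is n − rank(A − λI), which equals the number of Jordan blocks for λ):
  λ = 3: algebraic multiplicity = 1, geometric multiplicity = 1
  λ = 4: algebraic multiplicity = 4, geometric multiplicity = 2

Determining the block sizes for each eigenvalue:
  λ = 3: one block (gm = 1), so the single block has size am = 1 → block sizes [1]
  λ = 4: with am = 4 and gm = 2, the partition is not yet determined (e.g. several partitions of 4 into 2 parts exist). Let N = A − (4)·I. Computing rank(N^1) = 3, rank(N^2) = 2, rank(N^3) = 1; the number of blocks of size ≥ j is rank(N^{j−1}) − rank(N^j), giving [2, 1, 1]. So we have 1 block(s) of size 3, 1 block(s) of size 1 → block sizes [3, 1]

Assembling the blocks gives a Jordan form
J =
  [3, 0, 0, 0, 0]
  [0, 4, 1, 0, 0]
  [0, 0, 4, 1, 0]
  [0, 0, 0, 4, 0]
  [0, 0, 0, 0, 4]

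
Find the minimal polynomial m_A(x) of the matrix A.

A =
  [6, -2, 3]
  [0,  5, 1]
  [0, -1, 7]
x^3 - 18*x^2 + 108*x - 216

The characteristic polynomial is χ_A(x) = (x - 6)^3, so the eigenvalues are known. The minimal polynomial is
  m_A(x) = Π_λ (x − λ)^{k_λ}
where k_λ is the size of the *largest* Jordan block for λ (equivalently, the smallest k with (A − λI)^k v = 0 for every generalised eigenvector v of λ).

  λ = 6: largest Jordan block has size 3, contributing (x − 6)^3

So m_A(x) = (x - 6)^3 = x^3 - 18*x^2 + 108*x - 216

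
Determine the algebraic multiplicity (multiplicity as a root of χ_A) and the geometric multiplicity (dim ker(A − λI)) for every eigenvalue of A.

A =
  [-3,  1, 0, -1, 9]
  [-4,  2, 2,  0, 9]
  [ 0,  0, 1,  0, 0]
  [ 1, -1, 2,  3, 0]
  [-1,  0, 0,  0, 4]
λ = 1: alg = 3, geom = 2; λ = 2: alg = 2, geom = 1

Step 1 — factor the characteristic polynomial to read off the algebraic multiplicities:
  χ_A(x) = (x - 2)^2*(x - 1)^3

Step 2 — compute geometric multiplicities via the rank-nullity identity g(λ) = n − rank(A − λI):
  rank(A − (1)·I) = 3, so dim ker(A − (1)·I) = n − 3 = 2
  rank(A − (2)·I) = 4, so dim ker(A − (2)·I) = n − 4 = 1

Summary:
  λ = 1: algebraic multiplicity = 3, geometric multiplicity = 2
  λ = 2: algebraic multiplicity = 2, geometric multiplicity = 1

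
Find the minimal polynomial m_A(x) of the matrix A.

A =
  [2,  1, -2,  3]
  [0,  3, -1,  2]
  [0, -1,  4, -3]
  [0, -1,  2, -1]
x^3 - 6*x^2 + 12*x - 8

The characteristic polynomial is χ_A(x) = (x - 2)^4, so the eigenvalues are known. The minimal polynomial is
  m_A(x) = Π_λ (x − λ)^{k_λ}
where k_λ is the size of the *largest* Jordan block for λ (equivalently, the smallest k with (A − λI)^k v = 0 for every generalised eigenvector v of λ).

  λ = 2: largest Jordan block has size 3, contributing (x − 2)^3

So m_A(x) = (x - 2)^3 = x^3 - 6*x^2 + 12*x - 8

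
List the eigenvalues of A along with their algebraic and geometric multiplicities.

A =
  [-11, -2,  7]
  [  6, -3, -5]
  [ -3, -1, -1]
λ = -5: alg = 3, geom = 1

Step 1 — factor the characteristic polynomial to read off the algebraic multiplicities:
  χ_A(x) = (x + 5)^3

Step 2 — compute geometric multiplicities via the rank-nullity identity g(λ) = n − rank(A − λI):
  rank(A − (-5)·I) = 2, so dim ker(A − (-5)·I) = n − 2 = 1

Summary:
  λ = -5: algebraic multiplicity = 3, geometric multiplicity = 1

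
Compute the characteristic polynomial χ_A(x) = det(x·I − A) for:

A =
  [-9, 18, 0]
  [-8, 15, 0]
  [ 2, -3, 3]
x^3 - 9*x^2 + 27*x - 27

Expanding det(x·I − A) (e.g. by cofactor expansion or by noting that A is similar to its Jordan form J, which has the same characteristic polynomial as A) gives
  χ_A(x) = x^3 - 9*x^2 + 27*x - 27
which factors as (x - 3)^3. The eigenvalues (with algebraic multiplicities) are λ = 3 with multiplicity 3.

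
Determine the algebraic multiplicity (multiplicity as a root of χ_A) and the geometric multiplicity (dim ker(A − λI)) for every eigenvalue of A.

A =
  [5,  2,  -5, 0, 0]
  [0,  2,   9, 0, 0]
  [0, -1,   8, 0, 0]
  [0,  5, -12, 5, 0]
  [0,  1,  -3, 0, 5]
λ = 5: alg = 5, geom = 3

Step 1 — factor the characteristic polynomial to read off the algebraic multiplicities:
  χ_A(x) = (x - 5)^5

Step 2 — compute geometric multiplicities via the rank-nullity identity g(λ) = n − rank(A − λI):
  rank(A − (5)·I) = 2, so dim ker(A − (5)·I) = n − 2 = 3

Summary:
  λ = 5: algebraic multiplicity = 5, geometric multiplicity = 3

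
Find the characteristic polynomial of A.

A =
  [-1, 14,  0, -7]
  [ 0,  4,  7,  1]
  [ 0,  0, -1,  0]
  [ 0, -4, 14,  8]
x^4 - 10*x^3 + 13*x^2 + 60*x + 36

Expanding det(x·I − A) (e.g. by cofactor expansion or by noting that A is similar to its Jordan form J, which has the same characteristic polynomial as A) gives
  χ_A(x) = x^4 - 10*x^3 + 13*x^2 + 60*x + 36
which factors as (x - 6)^2*(x + 1)^2. The eigenvalues (with algebraic multiplicities) are λ = -1 with multiplicity 2, λ = 6 with multiplicity 2.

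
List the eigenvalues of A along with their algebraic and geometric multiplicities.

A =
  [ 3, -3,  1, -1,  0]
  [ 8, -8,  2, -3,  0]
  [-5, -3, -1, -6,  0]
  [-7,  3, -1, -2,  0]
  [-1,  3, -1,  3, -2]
λ = -2: alg = 5, geom = 3

Step 1 — factor the characteristic polynomial to read off the algebraic multiplicities:
  χ_A(x) = (x + 2)^5

Step 2 — compute geometric multiplicities via the rank-nullity identity g(λ) = n − rank(A − λI):
  rank(A − (-2)·I) = 2, so dim ker(A − (-2)·I) = n − 2 = 3

Summary:
  λ = -2: algebraic multiplicity = 5, geometric multiplicity = 3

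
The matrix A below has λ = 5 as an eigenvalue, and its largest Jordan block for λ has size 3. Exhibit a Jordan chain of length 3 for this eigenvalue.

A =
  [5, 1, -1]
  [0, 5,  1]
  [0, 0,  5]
A Jordan chain for λ = 5 of length 3:
v_1 = (1, 0, 0)ᵀ
v_2 = (-1, 1, 0)ᵀ
v_3 = (0, 0, 1)ᵀ

Let N = A − (5)·I. We want v_3 with N^3 v_3 = 0 but N^2 v_3 ≠ 0; then v_{j-1} := N · v_j for j = 3, …, 2.

Pick v_3 = (0, 0, 1)ᵀ.
Then v_2 = N · v_3 = (-1, 1, 0)ᵀ.
Then v_1 = N · v_2 = (1, 0, 0)ᵀ.

Sanity check: (A − (5)·I) v_1 = (0, 0, 0)ᵀ = 0. ✓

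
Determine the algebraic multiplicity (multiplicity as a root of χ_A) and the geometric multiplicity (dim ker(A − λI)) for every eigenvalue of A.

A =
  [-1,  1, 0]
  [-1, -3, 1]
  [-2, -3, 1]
λ = -1: alg = 3, geom = 1

Step 1 — factor the characteristic polynomial to read off the algebraic multiplicities:
  χ_A(x) = (x + 1)^3

Step 2 — compute geometric multiplicities via the rank-nullity identity g(λ) = n − rank(A − λI):
  rank(A − (-1)·I) = 2, so dim ker(A − (-1)·I) = n − 2 = 1

Summary:
  λ = -1: algebraic multiplicity = 3, geometric multiplicity = 1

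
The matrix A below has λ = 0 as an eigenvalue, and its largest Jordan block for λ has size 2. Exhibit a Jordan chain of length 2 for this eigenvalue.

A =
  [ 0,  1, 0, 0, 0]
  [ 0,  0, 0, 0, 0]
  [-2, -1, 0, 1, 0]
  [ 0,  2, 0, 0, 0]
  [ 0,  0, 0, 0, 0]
A Jordan chain for λ = 0 of length 2:
v_1 = (0, 0, -2, 0, 0)ᵀ
v_2 = (1, 0, 0, 0, 0)ᵀ

Let N = A − (0)·I. We want v_2 with N^2 v_2 = 0 but N^1 v_2 ≠ 0; then v_{j-1} := N · v_j for j = 2, …, 2.

Pick v_2 = (1, 0, 0, 0, 0)ᵀ.
Then v_1 = N · v_2 = (0, 0, -2, 0, 0)ᵀ.

Sanity check: (A − (0)·I) v_1 = (0, 0, 0, 0, 0)ᵀ = 0. ✓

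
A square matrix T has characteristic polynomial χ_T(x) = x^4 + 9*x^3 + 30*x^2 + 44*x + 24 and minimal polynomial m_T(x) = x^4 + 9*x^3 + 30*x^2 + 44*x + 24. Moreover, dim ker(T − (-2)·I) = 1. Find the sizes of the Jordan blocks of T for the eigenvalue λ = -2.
Block sizes for λ = -2: [3]

Step 1 — from the characteristic polynomial, algebraic multiplicity of λ = -2 is 3. From dim ker(T − (-2)·I) = 1, there are exactly 1 Jordan blocks for λ = -2.
Step 2 — from the minimal polynomial, the factor (x + 2)^3 tells us the largest block for λ = -2 has size 3.
Step 3 — with total size 3, 1 blocks, and largest block 3, the block sizes (in nonincreasing order) are [3].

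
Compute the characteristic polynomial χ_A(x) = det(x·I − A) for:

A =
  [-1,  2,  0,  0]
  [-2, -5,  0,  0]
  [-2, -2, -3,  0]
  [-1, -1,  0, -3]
x^4 + 12*x^3 + 54*x^2 + 108*x + 81

Expanding det(x·I − A) (e.g. by cofactor expansion or by noting that A is similar to its Jordan form J, which has the same characteristic polynomial as A) gives
  χ_A(x) = x^4 + 12*x^3 + 54*x^2 + 108*x + 81
which factors as (x + 3)^4. The eigenvalues (with algebraic multiplicities) are λ = -3 with multiplicity 4.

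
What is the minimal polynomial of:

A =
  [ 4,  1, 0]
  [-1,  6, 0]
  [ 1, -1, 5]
x^2 - 10*x + 25

The characteristic polynomial is χ_A(x) = (x - 5)^3, so the eigenvalues are known. The minimal polynomial is
  m_A(x) = Π_λ (x − λ)^{k_λ}
where k_λ is the size of the *largest* Jordan block for λ (equivalently, the smallest k with (A − λI)^k v = 0 for every generalised eigenvector v of λ).

  λ = 5: largest Jordan block has size 2, contributing (x − 5)^2

So m_A(x) = (x - 5)^2 = x^2 - 10*x + 25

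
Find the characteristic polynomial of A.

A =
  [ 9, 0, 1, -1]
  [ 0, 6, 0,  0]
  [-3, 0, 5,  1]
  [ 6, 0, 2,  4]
x^4 - 24*x^3 + 216*x^2 - 864*x + 1296

Expanding det(x·I − A) (e.g. by cofactor expansion or by noting that A is similar to its Jordan form J, which has the same characteristic polynomial as A) gives
  χ_A(x) = x^4 - 24*x^3 + 216*x^2 - 864*x + 1296
which factors as (x - 6)^4. The eigenvalues (with algebraic multiplicities) are λ = 6 with multiplicity 4.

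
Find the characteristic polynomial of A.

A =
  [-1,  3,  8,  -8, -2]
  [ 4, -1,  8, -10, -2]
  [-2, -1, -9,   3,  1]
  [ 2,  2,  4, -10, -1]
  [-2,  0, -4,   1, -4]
x^5 + 25*x^4 + 250*x^3 + 1250*x^2 + 3125*x + 3125

Expanding det(x·I − A) (e.g. by cofactor expansion or by noting that A is similar to its Jordan form J, which has the same characteristic polynomial as A) gives
  χ_A(x) = x^5 + 25*x^4 + 250*x^3 + 1250*x^2 + 3125*x + 3125
which factors as (x + 5)^5. The eigenvalues (with algebraic multiplicities) are λ = -5 with multiplicity 5.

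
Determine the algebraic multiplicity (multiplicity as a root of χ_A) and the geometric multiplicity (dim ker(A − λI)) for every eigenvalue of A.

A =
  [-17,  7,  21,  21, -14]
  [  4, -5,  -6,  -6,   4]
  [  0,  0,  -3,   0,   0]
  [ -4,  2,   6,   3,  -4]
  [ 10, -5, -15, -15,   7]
λ = -3: alg = 5, geom = 4

Step 1 — factor the characteristic polynomial to read off the algebraic multiplicities:
  χ_A(x) = (x + 3)^5

Step 2 — compute geometric multiplicities via the rank-nullity identity g(λ) = n − rank(A − λI):
  rank(A − (-3)·I) = 1, so dim ker(A − (-3)·I) = n − 1 = 4

Summary:
  λ = -3: algebraic multiplicity = 5, geometric multiplicity = 4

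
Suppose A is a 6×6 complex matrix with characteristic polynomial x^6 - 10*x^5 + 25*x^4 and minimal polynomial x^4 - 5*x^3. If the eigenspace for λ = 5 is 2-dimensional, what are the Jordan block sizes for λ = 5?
Block sizes for λ = 5: [1, 1]

Step 1 — from the characteristic polynomial, algebraic multiplicity of λ = 5 is 2. From dim ker(A − (5)·I) = 2, there are exactly 2 Jordan blocks for λ = 5.
Step 2 — from the minimal polynomial, the factor (x − 5) tells us the largest block for λ = 5 has size 1.
Step 3 — with total size 2, 2 blocks, and largest block 1, the block sizes (in nonincreasing order) are [1, 1].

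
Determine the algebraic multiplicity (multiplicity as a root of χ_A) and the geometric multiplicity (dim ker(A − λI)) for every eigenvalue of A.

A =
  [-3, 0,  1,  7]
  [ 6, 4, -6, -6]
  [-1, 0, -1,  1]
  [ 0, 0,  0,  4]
λ = -2: alg = 2, geom = 1; λ = 4: alg = 2, geom = 2

Step 1 — factor the characteristic polynomial to read off the algebraic multiplicities:
  χ_A(x) = (x - 4)^2*(x + 2)^2

Step 2 — compute geometric multiplicities via the rank-nullity identity g(λ) = n − rank(A − λI):
  rank(A − (-2)·I) = 3, so dim ker(A − (-2)·I) = n − 3 = 1
  rank(A − (4)·I) = 2, so dim ker(A − (4)·I) = n − 2 = 2

Summary:
  λ = -2: algebraic multiplicity = 2, geometric multiplicity = 1
  λ = 4: algebraic multiplicity = 2, geometric multiplicity = 2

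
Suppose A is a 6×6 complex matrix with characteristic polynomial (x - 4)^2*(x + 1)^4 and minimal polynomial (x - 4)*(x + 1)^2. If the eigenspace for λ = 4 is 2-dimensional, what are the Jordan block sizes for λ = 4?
Block sizes for λ = 4: [1, 1]

Step 1 — from the characteristic polynomial, algebraic multiplicity of λ = 4 is 2. From dim ker(A − (4)·I) = 2, there are exactly 2 Jordan blocks for λ = 4.
Step 2 — from the minimal polynomial, the factor (x − 4) tells us the largest block for λ = 4 has size 1.
Step 3 — with total size 2, 2 blocks, and largest block 1, the block sizes (in nonincreasing order) are [1, 1].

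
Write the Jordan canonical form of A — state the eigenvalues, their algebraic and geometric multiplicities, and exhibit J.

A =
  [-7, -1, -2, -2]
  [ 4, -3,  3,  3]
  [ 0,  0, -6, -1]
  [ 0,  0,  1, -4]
J_3(-5) ⊕ J_1(-5)

The characteristic polynomial is
  det(x·I − A) = x^4 + 20*x^3 + 150*x^2 + 500*x + 625 = (x + 5)^4

Eigenvalues and multiplicities (the geometric multiplicity of λ is n − rank(A − λI), which equals the number of Jordan blocks for λ):
  λ = -5: algebraic multiplicity = 4, geometric multiplicity = 2

Determining the block sizes for each eigenvalue:
  λ = -5: with am = 4 and gm = 2, the partition is not yet determined (e.g. several partitions of 4 into 2 parts exist). Let N = A − (-5)·I. Computing rank(N^1) = 2, rank(N^2) = 1, rank(N^3) = 0; the number of blocks of size ≥ j is rank(N^{j−1}) − rank(N^j), giving [2, 1, 1]. So we have 1 block(s) of size 3, 1 block(s) of size 1 → block sizes [3, 1]

Assembling the blocks gives a Jordan form
J =
  [-5,  1,  0,  0]
  [ 0, -5,  1,  0]
  [ 0,  0, -5,  0]
  [ 0,  0,  0, -5]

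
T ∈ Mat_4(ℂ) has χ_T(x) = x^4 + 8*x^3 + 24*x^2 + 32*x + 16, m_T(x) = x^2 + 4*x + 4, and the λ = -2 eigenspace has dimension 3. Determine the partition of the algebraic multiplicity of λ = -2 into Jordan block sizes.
Block sizes for λ = -2: [2, 1, 1]

Step 1 — from the characteristic polynomial, algebraic multiplicity of λ = -2 is 4. From dim ker(T − (-2)·I) = 3, there are exactly 3 Jordan blocks for λ = -2.
Step 2 — from the minimal polynomial, the factor (x + 2)^2 tells us the largest block for λ = -2 has size 2.
Step 3 — with total size 4, 3 blocks, and largest block 2, the block sizes (in nonincreasing order) are [2, 1, 1].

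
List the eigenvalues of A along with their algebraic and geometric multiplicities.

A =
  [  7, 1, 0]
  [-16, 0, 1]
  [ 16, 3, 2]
λ = 3: alg = 3, geom = 1

Step 1 — factor the characteristic polynomial to read off the algebraic multiplicities:
  χ_A(x) = (x - 3)^3

Step 2 — compute geometric multiplicities via the rank-nullity identity g(λ) = n − rank(A − λI):
  rank(A − (3)·I) = 2, so dim ker(A − (3)·I) = n − 2 = 1

Summary:
  λ = 3: algebraic multiplicity = 3, geometric multiplicity = 1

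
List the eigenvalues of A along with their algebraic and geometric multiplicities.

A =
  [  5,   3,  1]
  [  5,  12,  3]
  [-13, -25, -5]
λ = 4: alg = 3, geom = 1

Step 1 — factor the characteristic polynomial to read off the algebraic multiplicities:
  χ_A(x) = (x - 4)^3

Step 2 — compute geometric multiplicities via the rank-nullity identity g(λ) = n − rank(A − λI):
  rank(A − (4)·I) = 2, so dim ker(A − (4)·I) = n − 2 = 1

Summary:
  λ = 4: algebraic multiplicity = 3, geometric multiplicity = 1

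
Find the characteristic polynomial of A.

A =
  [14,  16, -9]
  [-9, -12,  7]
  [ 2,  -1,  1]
x^3 - 3*x^2 + 3*x - 1

Expanding det(x·I − A) (e.g. by cofactor expansion or by noting that A is similar to its Jordan form J, which has the same characteristic polynomial as A) gives
  χ_A(x) = x^3 - 3*x^2 + 3*x - 1
which factors as (x - 1)^3. The eigenvalues (with algebraic multiplicities) are λ = 1 with multiplicity 3.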